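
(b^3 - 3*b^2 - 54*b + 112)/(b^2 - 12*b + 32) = (b^2 + 5*b - 14)/(b - 4)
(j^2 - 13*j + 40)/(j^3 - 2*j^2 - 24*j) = (-j^2 + 13*j - 40)/(j*(-j^2 + 2*j + 24))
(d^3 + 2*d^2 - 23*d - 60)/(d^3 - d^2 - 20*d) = (d + 3)/d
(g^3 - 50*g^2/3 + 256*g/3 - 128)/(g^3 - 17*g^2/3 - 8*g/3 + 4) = (3*g^2 - 32*g + 64)/(3*g^2 + g - 2)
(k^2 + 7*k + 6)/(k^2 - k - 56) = (k^2 + 7*k + 6)/(k^2 - k - 56)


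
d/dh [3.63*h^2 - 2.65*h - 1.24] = 7.26*h - 2.65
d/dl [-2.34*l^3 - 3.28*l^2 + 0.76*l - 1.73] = -7.02*l^2 - 6.56*l + 0.76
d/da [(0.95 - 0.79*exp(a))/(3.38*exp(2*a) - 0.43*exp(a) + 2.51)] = (2.6702*exp(2*a) - 6.422*exp(a) - 1.5744)*exp(a)/(11.4244*exp(4*a) - 2.9068*exp(3*a) + 17.1525*exp(2*a) - 2.1586*exp(a) + 6.3001)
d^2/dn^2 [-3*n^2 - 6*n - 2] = -6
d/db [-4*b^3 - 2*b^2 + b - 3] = -12*b^2 - 4*b + 1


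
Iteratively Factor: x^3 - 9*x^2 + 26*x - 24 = (x - 3)*(x^2 - 6*x + 8) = (x - 4)*(x - 3)*(x - 2)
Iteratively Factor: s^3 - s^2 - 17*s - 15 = (s - 5)*(s^2 + 4*s + 3) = (s - 5)*(s + 1)*(s + 3)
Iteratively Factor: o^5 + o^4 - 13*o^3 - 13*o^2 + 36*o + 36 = (o + 1)*(o^4 - 13*o^2 + 36) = (o + 1)*(o + 3)*(o^3 - 3*o^2 - 4*o + 12) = (o - 3)*(o + 1)*(o + 3)*(o^2 - 4) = (o - 3)*(o + 1)*(o + 2)*(o + 3)*(o - 2)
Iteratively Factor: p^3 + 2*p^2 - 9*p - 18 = (p - 3)*(p^2 + 5*p + 6) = (p - 3)*(p + 2)*(p + 3)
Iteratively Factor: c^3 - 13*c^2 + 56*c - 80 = (c - 4)*(c^2 - 9*c + 20) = (c - 5)*(c - 4)*(c - 4)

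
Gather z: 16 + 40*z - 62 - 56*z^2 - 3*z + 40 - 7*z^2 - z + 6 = -63*z^2 + 36*z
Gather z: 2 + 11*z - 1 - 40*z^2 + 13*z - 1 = -40*z^2 + 24*z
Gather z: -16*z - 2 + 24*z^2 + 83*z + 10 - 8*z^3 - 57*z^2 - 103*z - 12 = -8*z^3 - 33*z^2 - 36*z - 4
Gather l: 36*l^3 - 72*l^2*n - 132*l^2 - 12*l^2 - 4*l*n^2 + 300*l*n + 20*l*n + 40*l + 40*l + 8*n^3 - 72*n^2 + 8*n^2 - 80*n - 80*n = 36*l^3 + l^2*(-72*n - 144) + l*(-4*n^2 + 320*n + 80) + 8*n^3 - 64*n^2 - 160*n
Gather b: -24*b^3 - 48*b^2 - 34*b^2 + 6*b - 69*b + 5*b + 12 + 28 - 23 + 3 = -24*b^3 - 82*b^2 - 58*b + 20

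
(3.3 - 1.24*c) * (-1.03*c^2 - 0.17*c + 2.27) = 1.2772*c^3 - 3.1882*c^2 - 3.3758*c + 7.491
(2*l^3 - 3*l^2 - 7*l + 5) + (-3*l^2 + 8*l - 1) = 2*l^3 - 6*l^2 + l + 4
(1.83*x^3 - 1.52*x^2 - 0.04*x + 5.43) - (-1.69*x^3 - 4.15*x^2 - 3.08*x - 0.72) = 3.52*x^3 + 2.63*x^2 + 3.04*x + 6.15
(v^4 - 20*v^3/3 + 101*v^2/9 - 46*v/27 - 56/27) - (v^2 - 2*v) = v^4 - 20*v^3/3 + 92*v^2/9 + 8*v/27 - 56/27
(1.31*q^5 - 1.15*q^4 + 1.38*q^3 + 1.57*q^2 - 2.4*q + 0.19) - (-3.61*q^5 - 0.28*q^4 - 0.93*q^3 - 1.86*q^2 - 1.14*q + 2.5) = 4.92*q^5 - 0.87*q^4 + 2.31*q^3 + 3.43*q^2 - 1.26*q - 2.31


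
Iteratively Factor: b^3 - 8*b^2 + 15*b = (b - 5)*(b^2 - 3*b) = b*(b - 5)*(b - 3)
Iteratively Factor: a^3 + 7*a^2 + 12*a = (a + 4)*(a^2 + 3*a) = a*(a + 4)*(a + 3)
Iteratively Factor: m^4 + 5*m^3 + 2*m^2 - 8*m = (m)*(m^3 + 5*m^2 + 2*m - 8) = m*(m + 4)*(m^2 + m - 2) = m*(m - 1)*(m + 4)*(m + 2)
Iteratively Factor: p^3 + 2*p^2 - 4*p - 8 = (p - 2)*(p^2 + 4*p + 4) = (p - 2)*(p + 2)*(p + 2)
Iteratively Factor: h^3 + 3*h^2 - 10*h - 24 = (h - 3)*(h^2 + 6*h + 8) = (h - 3)*(h + 2)*(h + 4)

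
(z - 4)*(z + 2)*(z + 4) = z^3 + 2*z^2 - 16*z - 32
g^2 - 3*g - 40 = (g - 8)*(g + 5)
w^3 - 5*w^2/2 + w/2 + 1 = (w - 2)*(w - 1)*(w + 1/2)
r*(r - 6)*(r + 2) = r^3 - 4*r^2 - 12*r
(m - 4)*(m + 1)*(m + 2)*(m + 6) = m^4 + 5*m^3 - 16*m^2 - 68*m - 48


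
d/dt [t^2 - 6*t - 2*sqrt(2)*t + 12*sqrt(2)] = 2*t - 6 - 2*sqrt(2)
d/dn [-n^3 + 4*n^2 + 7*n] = -3*n^2 + 8*n + 7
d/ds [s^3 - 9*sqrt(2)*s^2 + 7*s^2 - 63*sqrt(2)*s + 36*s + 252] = 3*s^2 - 18*sqrt(2)*s + 14*s - 63*sqrt(2) + 36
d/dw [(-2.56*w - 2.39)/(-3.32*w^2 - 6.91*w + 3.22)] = (8.4992*w^2 + 17.6896*w - (2.56*w + 2.39)*(6.64*w + 6.91) - 8.2432)/(3.32*w^2 + 6.91*w - 3.22)^2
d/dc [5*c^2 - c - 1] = 10*c - 1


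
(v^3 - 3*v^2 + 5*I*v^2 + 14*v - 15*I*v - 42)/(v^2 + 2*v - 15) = (v^2 + 5*I*v + 14)/(v + 5)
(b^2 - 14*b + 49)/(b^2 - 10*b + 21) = (b - 7)/(b - 3)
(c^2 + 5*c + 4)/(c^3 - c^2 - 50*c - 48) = (c + 4)/(c^2 - 2*c - 48)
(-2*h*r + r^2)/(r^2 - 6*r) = (-2*h + r)/(r - 6)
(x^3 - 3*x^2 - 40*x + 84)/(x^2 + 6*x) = x - 9 + 14/x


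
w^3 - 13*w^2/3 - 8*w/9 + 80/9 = (w - 4)*(w - 5/3)*(w + 4/3)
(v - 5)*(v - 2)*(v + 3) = v^3 - 4*v^2 - 11*v + 30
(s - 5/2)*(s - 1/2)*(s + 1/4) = s^3 - 11*s^2/4 + s/2 + 5/16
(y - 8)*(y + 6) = y^2 - 2*y - 48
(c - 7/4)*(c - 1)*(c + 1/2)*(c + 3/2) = c^4 - 3*c^3/4 - 3*c^2 + 23*c/16 + 21/16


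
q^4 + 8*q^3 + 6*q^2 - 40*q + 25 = (q - 1)^2*(q + 5)^2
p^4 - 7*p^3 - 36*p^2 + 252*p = p*(p - 7)*(p - 6)*(p + 6)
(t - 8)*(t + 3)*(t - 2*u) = t^3 - 2*t^2*u - 5*t^2 + 10*t*u - 24*t + 48*u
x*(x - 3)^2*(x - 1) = x^4 - 7*x^3 + 15*x^2 - 9*x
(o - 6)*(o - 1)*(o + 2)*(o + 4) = o^4 - o^3 - 28*o^2 - 20*o + 48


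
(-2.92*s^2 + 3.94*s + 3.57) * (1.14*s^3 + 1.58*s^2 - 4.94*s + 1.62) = -3.3288*s^5 - 0.122000000000001*s^4 + 24.7198*s^3 - 18.5534*s^2 - 11.253*s + 5.7834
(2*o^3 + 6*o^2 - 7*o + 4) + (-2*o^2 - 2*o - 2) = 2*o^3 + 4*o^2 - 9*o + 2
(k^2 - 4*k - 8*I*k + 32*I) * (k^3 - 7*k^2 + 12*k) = k^5 - 11*k^4 - 8*I*k^4 + 40*k^3 + 88*I*k^3 - 48*k^2 - 320*I*k^2 + 384*I*k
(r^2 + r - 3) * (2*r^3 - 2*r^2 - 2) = 2*r^5 - 8*r^3 + 4*r^2 - 2*r + 6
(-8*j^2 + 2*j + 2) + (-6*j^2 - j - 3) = -14*j^2 + j - 1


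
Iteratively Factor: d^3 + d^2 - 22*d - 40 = (d + 2)*(d^2 - d - 20) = (d - 5)*(d + 2)*(d + 4)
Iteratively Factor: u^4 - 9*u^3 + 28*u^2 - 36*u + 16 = (u - 2)*(u^3 - 7*u^2 + 14*u - 8) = (u - 2)^2*(u^2 - 5*u + 4) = (u - 2)^2*(u - 1)*(u - 4)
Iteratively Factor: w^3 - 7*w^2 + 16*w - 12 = (w - 2)*(w^2 - 5*w + 6) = (w - 3)*(w - 2)*(w - 2)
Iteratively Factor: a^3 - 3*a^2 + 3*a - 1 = (a - 1)*(a^2 - 2*a + 1) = (a - 1)^2*(a - 1)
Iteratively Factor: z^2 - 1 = (z + 1)*(z - 1)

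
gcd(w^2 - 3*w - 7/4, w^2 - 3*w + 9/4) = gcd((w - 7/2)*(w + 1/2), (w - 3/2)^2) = 1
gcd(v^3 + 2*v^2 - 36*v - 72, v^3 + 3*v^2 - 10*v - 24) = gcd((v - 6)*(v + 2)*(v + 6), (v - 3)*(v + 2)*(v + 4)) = v + 2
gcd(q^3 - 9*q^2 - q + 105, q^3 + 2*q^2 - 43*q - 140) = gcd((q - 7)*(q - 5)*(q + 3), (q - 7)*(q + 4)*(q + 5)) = q - 7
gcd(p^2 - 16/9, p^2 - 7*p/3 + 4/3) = p - 4/3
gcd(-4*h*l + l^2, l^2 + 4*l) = l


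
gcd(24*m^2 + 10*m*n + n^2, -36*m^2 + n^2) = 6*m + n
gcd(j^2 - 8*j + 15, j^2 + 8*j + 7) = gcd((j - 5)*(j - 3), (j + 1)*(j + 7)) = 1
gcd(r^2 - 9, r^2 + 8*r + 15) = r + 3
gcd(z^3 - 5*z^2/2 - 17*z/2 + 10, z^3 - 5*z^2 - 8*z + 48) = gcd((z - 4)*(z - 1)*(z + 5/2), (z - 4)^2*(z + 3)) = z - 4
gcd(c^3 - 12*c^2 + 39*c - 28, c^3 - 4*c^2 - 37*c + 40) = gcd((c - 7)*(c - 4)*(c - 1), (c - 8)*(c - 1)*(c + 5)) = c - 1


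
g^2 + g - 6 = (g - 2)*(g + 3)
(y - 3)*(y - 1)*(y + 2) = y^3 - 2*y^2 - 5*y + 6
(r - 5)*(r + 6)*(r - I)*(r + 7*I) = r^4 + r^3 + 6*I*r^3 - 23*r^2 + 6*I*r^2 + 7*r - 180*I*r - 210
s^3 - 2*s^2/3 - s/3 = s*(s - 1)*(s + 1/3)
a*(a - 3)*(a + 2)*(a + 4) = a^4 + 3*a^3 - 10*a^2 - 24*a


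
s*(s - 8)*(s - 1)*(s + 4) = s^4 - 5*s^3 - 28*s^2 + 32*s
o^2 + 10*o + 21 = (o + 3)*(o + 7)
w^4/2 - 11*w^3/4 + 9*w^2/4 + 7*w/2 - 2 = (w/2 + 1/2)*(w - 4)*(w - 2)*(w - 1/2)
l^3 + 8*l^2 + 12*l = l*(l + 2)*(l + 6)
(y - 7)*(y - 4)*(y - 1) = y^3 - 12*y^2 + 39*y - 28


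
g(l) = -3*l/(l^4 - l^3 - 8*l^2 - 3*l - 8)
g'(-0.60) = 0.23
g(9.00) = -0.00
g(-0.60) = -0.21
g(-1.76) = -0.42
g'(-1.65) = 0.31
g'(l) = -3*l*(-4*l^3 + 3*l^2 + 16*l + 3)/(l^4 - l^3 - 8*l^2 - 3*l - 8)^2 - 3/(l^4 - l^3 - 8*l^2 - 3*l - 8)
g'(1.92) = 0.01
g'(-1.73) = 0.40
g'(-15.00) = 0.00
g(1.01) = 0.16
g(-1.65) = -0.38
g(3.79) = -0.65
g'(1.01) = 0.01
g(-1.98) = -0.58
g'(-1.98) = 1.08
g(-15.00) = 0.00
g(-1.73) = -0.41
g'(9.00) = 0.00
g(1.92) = 0.16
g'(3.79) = 3.90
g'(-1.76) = 0.44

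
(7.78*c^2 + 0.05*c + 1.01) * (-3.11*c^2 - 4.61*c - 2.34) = -24.1958*c^4 - 36.0213*c^3 - 21.5768*c^2 - 4.7731*c - 2.3634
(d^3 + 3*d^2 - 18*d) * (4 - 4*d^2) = -4*d^5 - 12*d^4 + 76*d^3 + 12*d^2 - 72*d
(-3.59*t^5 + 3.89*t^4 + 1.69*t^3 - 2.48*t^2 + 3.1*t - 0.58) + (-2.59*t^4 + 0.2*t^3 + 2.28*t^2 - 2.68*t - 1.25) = -3.59*t^5 + 1.3*t^4 + 1.89*t^3 - 0.2*t^2 + 0.42*t - 1.83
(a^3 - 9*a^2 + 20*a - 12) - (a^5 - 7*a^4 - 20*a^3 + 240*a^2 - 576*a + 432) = -a^5 + 7*a^4 + 21*a^3 - 249*a^2 + 596*a - 444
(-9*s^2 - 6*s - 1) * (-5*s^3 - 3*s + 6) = 45*s^5 + 30*s^4 + 32*s^3 - 36*s^2 - 33*s - 6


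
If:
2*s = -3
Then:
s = -3/2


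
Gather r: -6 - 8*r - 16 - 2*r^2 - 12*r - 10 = -2*r^2 - 20*r - 32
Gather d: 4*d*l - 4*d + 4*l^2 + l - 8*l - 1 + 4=d*(4*l - 4) + 4*l^2 - 7*l + 3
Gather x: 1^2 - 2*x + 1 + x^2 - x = x^2 - 3*x + 2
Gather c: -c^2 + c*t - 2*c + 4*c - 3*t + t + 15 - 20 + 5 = -c^2 + c*(t + 2) - 2*t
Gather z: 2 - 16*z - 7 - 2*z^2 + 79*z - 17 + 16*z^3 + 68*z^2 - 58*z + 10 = 16*z^3 + 66*z^2 + 5*z - 12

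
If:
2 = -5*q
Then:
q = -2/5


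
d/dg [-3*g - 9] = -3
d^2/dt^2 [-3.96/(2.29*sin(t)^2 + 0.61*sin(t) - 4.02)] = (83.066544*sin(t)^4 + 16.595172*sin(t)^3 + 22.693572*sin(t)^2 - 23.479632*sin(t) - 75.856968)/(2.29*sin(t)^2 + 0.61*sin(t) - 4.02)^3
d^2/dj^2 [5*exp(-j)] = 5*exp(-j)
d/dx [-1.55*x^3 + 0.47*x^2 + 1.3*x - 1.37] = -4.65*x^2 + 0.94*x + 1.3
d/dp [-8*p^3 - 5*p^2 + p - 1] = -24*p^2 - 10*p + 1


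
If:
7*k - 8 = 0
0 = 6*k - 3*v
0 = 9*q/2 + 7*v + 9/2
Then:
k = 8/7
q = -41/9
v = 16/7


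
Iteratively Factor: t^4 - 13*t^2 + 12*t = (t - 3)*(t^3 + 3*t^2 - 4*t) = (t - 3)*(t + 4)*(t^2 - t) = t*(t - 3)*(t + 4)*(t - 1)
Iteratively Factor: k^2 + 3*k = (k)*(k + 3)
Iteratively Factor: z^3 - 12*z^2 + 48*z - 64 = (z - 4)*(z^2 - 8*z + 16) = (z - 4)^2*(z - 4)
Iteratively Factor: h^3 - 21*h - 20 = (h + 1)*(h^2 - h - 20) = (h - 5)*(h + 1)*(h + 4)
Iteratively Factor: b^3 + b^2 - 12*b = (b - 3)*(b^2 + 4*b) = b*(b - 3)*(b + 4)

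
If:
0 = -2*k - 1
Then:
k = -1/2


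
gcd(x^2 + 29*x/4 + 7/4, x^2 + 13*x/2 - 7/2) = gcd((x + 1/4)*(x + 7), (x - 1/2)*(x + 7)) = x + 7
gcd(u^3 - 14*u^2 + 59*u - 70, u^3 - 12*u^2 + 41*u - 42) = u^2 - 9*u + 14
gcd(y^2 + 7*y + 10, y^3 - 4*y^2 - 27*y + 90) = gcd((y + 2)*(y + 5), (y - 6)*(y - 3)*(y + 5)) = y + 5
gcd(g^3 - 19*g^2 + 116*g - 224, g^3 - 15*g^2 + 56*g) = g^2 - 15*g + 56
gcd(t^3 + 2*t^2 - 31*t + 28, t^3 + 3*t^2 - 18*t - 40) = t - 4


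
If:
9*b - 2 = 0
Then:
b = 2/9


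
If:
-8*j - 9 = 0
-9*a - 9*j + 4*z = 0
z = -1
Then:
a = 49/72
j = -9/8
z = -1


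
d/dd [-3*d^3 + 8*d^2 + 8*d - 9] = -9*d^2 + 16*d + 8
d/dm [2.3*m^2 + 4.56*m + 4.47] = 4.6*m + 4.56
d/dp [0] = 0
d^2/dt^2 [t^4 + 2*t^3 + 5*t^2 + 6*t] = 12*t^2 + 12*t + 10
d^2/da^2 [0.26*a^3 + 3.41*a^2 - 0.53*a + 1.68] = 1.56*a + 6.82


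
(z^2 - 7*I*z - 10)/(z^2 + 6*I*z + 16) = (z - 5*I)/(z + 8*I)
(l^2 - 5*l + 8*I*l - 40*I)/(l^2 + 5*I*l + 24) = (l - 5)/(l - 3*I)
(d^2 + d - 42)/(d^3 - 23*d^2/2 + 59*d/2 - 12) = 2*(d^2 + d - 42)/(2*d^3 - 23*d^2 + 59*d - 24)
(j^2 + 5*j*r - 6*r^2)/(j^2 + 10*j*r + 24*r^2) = (j - r)/(j + 4*r)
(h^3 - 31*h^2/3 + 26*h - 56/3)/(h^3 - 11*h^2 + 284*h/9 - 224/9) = 3*(h - 2)/(3*h - 8)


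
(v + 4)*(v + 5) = v^2 + 9*v + 20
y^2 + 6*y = y*(y + 6)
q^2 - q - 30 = (q - 6)*(q + 5)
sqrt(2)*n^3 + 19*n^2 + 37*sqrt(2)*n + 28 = (n + 2*sqrt(2))*(n + 7*sqrt(2))*(sqrt(2)*n + 1)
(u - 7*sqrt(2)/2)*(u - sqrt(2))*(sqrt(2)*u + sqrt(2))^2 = 2*u^4 - 9*sqrt(2)*u^3 + 4*u^3 - 18*sqrt(2)*u^2 + 16*u^2 - 9*sqrt(2)*u + 28*u + 14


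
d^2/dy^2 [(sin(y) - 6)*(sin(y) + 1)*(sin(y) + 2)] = -9*sin(y)^3 + 12*sin(y)^2 + 22*sin(y) - 6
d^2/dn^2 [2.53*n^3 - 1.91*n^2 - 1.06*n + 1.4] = 15.18*n - 3.82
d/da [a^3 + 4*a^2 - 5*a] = 3*a^2 + 8*a - 5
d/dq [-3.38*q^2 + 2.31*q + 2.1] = 2.31 - 6.76*q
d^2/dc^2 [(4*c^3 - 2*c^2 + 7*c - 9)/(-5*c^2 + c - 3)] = 2*(-109*c^3 + 621*c^2 + 72*c - 129)/(125*c^6 - 75*c^5 + 240*c^4 - 91*c^3 + 144*c^2 - 27*c + 27)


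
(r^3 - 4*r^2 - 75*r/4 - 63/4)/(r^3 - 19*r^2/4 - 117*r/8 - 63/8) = 2*(2*r + 3)/(4*r + 3)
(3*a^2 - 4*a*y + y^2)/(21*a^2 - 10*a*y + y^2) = (-a + y)/(-7*a + y)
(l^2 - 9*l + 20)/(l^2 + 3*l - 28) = (l - 5)/(l + 7)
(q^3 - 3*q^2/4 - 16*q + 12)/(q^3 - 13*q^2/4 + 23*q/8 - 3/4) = 2*(q^2 - 16)/(2*q^2 - 5*q + 2)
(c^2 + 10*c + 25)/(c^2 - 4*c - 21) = (c^2 + 10*c + 25)/(c^2 - 4*c - 21)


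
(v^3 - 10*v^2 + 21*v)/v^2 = v - 10 + 21/v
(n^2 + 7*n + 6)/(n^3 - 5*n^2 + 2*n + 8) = (n + 6)/(n^2 - 6*n + 8)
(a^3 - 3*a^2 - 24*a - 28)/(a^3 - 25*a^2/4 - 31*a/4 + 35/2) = 4*(a + 2)/(4*a - 5)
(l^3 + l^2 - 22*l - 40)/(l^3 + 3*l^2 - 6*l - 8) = (l^2 - 3*l - 10)/(l^2 - l - 2)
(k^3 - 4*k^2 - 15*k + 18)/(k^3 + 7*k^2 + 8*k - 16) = (k^2 - 3*k - 18)/(k^2 + 8*k + 16)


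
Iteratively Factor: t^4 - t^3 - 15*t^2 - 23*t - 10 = (t + 1)*(t^3 - 2*t^2 - 13*t - 10) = (t + 1)*(t + 2)*(t^2 - 4*t - 5) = (t - 5)*(t + 1)*(t + 2)*(t + 1)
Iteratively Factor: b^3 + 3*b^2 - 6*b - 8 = (b + 1)*(b^2 + 2*b - 8) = (b + 1)*(b + 4)*(b - 2)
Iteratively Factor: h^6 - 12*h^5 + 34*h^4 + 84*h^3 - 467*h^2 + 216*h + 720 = (h - 4)*(h^5 - 8*h^4 + 2*h^3 + 92*h^2 - 99*h - 180) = (h - 4)^2*(h^4 - 4*h^3 - 14*h^2 + 36*h + 45) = (h - 4)^2*(h - 3)*(h^3 - h^2 - 17*h - 15) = (h - 4)^2*(h - 3)*(h + 1)*(h^2 - 2*h - 15) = (h - 4)^2*(h - 3)*(h + 1)*(h + 3)*(h - 5)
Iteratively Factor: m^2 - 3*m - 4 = (m - 4)*(m + 1)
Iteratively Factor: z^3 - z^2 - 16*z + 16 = (z - 4)*(z^2 + 3*z - 4) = (z - 4)*(z + 4)*(z - 1)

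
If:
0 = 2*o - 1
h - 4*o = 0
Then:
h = 2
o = 1/2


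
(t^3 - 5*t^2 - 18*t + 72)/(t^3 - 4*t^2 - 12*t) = (t^2 + t - 12)/(t*(t + 2))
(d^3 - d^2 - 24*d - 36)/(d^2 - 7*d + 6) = (d^2 + 5*d + 6)/(d - 1)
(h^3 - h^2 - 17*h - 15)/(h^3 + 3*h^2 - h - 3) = (h - 5)/(h - 1)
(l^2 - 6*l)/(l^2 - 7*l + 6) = l/(l - 1)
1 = 1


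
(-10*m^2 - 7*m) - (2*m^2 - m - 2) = -12*m^2 - 6*m + 2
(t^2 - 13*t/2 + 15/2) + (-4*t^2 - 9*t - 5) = -3*t^2 - 31*t/2 + 5/2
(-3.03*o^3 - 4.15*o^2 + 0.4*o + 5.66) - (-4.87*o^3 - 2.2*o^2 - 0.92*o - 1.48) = 1.84*o^3 - 1.95*o^2 + 1.32*o + 7.14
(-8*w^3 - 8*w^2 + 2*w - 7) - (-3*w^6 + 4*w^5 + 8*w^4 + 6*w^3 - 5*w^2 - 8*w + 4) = 3*w^6 - 4*w^5 - 8*w^4 - 14*w^3 - 3*w^2 + 10*w - 11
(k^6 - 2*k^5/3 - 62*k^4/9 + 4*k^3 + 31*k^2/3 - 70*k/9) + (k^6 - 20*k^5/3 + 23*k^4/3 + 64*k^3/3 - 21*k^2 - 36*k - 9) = 2*k^6 - 22*k^5/3 + 7*k^4/9 + 76*k^3/3 - 32*k^2/3 - 394*k/9 - 9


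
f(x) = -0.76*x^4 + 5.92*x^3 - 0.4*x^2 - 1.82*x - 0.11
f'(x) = -3.04*x^3 + 17.76*x^2 - 0.8*x - 1.82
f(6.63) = 227.05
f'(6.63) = -112.41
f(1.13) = 4.63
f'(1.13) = 15.57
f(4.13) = 181.47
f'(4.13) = 83.65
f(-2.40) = -105.10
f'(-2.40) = 144.42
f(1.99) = 29.42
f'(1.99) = 42.96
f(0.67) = 0.12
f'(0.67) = 4.70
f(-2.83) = -181.09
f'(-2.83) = 211.58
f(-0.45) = 0.06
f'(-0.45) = 2.41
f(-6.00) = -2267.27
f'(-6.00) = 1298.98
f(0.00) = -0.11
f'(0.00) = -1.82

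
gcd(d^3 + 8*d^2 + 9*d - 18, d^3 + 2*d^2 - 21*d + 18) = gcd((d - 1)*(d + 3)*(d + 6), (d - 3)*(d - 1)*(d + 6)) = d^2 + 5*d - 6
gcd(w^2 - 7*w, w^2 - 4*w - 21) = w - 7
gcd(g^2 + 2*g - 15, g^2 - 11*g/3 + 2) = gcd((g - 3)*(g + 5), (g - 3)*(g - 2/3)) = g - 3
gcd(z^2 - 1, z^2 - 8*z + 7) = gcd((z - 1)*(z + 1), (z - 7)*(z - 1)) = z - 1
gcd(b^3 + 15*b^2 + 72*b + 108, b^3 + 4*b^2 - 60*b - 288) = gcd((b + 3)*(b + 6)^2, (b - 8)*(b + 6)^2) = b^2 + 12*b + 36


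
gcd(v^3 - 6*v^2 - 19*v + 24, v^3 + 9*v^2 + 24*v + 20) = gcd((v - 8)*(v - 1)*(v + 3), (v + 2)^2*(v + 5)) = 1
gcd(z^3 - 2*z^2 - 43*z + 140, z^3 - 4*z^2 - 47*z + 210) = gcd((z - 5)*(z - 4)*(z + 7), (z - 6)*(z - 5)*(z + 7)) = z^2 + 2*z - 35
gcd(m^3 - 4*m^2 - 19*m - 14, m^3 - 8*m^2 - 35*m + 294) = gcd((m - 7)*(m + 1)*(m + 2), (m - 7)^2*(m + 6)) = m - 7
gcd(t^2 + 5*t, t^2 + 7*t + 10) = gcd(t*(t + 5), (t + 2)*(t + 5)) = t + 5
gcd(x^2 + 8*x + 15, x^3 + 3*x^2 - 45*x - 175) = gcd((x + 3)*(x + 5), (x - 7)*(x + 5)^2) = x + 5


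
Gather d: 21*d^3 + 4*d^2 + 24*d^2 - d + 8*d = 21*d^3 + 28*d^2 + 7*d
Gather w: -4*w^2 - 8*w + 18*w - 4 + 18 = -4*w^2 + 10*w + 14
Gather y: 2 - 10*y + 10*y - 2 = 0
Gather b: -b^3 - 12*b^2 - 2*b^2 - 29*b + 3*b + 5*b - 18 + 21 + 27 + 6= -b^3 - 14*b^2 - 21*b + 36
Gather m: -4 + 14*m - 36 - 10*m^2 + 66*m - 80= -10*m^2 + 80*m - 120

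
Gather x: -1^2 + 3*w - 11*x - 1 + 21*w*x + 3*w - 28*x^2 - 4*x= 6*w - 28*x^2 + x*(21*w - 15) - 2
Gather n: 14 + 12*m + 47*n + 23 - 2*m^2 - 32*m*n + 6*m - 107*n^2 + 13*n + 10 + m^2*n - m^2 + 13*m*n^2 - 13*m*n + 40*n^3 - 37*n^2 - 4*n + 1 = -3*m^2 + 18*m + 40*n^3 + n^2*(13*m - 144) + n*(m^2 - 45*m + 56) + 48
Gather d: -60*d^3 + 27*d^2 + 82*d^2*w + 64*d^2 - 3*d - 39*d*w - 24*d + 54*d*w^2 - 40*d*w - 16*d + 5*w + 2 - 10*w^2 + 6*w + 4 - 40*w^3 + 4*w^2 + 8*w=-60*d^3 + d^2*(82*w + 91) + d*(54*w^2 - 79*w - 43) - 40*w^3 - 6*w^2 + 19*w + 6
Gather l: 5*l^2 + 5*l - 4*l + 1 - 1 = 5*l^2 + l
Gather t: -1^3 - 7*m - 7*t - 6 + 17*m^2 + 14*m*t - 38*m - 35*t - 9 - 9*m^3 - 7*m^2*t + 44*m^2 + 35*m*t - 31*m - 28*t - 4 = -9*m^3 + 61*m^2 - 76*m + t*(-7*m^2 + 49*m - 70) - 20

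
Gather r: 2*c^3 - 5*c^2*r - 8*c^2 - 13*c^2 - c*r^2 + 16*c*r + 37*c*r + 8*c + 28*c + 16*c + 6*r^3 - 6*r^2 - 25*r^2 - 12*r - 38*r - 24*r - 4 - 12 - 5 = 2*c^3 - 21*c^2 + 52*c + 6*r^3 + r^2*(-c - 31) + r*(-5*c^2 + 53*c - 74) - 21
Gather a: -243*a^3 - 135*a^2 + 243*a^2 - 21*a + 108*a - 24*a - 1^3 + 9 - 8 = -243*a^3 + 108*a^2 + 63*a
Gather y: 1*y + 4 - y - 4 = 0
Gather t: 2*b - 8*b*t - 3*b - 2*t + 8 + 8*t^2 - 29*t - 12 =-b + 8*t^2 + t*(-8*b - 31) - 4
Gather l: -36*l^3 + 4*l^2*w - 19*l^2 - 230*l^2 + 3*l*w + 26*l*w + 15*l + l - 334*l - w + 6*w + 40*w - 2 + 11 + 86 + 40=-36*l^3 + l^2*(4*w - 249) + l*(29*w - 318) + 45*w + 135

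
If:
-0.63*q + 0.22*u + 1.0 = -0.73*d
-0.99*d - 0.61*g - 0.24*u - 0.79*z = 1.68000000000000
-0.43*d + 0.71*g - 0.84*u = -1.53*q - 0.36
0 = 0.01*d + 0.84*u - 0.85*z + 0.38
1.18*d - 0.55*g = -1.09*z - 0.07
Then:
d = -1.27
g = -1.48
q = 0.17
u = 0.13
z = 0.56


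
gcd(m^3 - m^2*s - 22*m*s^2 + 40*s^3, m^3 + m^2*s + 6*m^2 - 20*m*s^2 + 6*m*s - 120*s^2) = -m^2 - m*s + 20*s^2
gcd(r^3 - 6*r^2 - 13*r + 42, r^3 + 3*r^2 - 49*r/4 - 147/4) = r + 3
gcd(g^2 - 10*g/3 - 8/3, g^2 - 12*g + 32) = g - 4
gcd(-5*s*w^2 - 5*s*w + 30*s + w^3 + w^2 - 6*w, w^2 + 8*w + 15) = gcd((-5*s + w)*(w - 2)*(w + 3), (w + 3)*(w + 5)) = w + 3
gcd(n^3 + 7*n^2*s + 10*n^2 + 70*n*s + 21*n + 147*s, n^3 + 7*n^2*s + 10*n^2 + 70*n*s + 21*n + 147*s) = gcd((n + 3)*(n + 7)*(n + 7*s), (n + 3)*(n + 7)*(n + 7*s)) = n^3 + 7*n^2*s + 10*n^2 + 70*n*s + 21*n + 147*s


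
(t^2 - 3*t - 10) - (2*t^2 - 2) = -t^2 - 3*t - 8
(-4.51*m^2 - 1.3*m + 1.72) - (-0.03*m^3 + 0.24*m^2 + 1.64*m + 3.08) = 0.03*m^3 - 4.75*m^2 - 2.94*m - 1.36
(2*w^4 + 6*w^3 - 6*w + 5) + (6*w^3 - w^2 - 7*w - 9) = 2*w^4 + 12*w^3 - w^2 - 13*w - 4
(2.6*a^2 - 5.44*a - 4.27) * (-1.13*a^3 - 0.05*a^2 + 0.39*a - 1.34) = -2.938*a^5 + 6.0172*a^4 + 6.1111*a^3 - 5.3921*a^2 + 5.6243*a + 5.7218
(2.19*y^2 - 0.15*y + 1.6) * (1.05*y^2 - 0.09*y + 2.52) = 2.2995*y^4 - 0.3546*y^3 + 7.2123*y^2 - 0.522*y + 4.032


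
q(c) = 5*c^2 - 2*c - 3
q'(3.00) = 28.00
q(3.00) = 36.00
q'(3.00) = 28.00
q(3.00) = 36.00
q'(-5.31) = -55.10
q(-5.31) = 148.60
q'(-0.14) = -3.40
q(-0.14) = -2.62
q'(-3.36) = -35.60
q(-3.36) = 60.17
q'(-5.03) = -52.30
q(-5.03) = 133.56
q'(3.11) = 29.10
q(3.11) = 39.14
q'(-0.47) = -6.70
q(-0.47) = -0.96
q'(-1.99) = -21.90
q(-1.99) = 20.78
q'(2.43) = 22.30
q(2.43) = 21.66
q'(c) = 10*c - 2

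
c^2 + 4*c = c*(c + 4)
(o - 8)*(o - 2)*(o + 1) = o^3 - 9*o^2 + 6*o + 16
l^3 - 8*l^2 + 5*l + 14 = (l - 7)*(l - 2)*(l + 1)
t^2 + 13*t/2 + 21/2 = (t + 3)*(t + 7/2)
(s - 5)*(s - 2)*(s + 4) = s^3 - 3*s^2 - 18*s + 40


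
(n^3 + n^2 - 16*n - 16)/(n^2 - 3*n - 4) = n + 4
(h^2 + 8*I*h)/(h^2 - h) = (h + 8*I)/(h - 1)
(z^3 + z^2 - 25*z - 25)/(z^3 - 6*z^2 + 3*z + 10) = (z + 5)/(z - 2)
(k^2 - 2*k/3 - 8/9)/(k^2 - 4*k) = (9*k^2 - 6*k - 8)/(9*k*(k - 4))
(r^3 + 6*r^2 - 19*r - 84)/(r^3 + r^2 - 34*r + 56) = (r + 3)/(r - 2)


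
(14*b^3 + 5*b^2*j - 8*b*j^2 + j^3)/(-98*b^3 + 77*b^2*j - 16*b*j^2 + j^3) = (-b - j)/(7*b - j)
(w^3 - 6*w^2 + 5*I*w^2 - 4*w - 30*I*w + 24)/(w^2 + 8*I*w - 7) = (w^2 + w*(-6 + 4*I) - 24*I)/(w + 7*I)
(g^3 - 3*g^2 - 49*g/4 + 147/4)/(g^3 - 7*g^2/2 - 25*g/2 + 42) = (g - 7/2)/(g - 4)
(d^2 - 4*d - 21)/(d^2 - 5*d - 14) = (d + 3)/(d + 2)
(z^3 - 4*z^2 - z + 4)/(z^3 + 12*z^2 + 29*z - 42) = (z^2 - 3*z - 4)/(z^2 + 13*z + 42)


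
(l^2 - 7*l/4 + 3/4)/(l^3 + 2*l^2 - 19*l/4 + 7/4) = (4*l - 3)/(4*l^2 + 12*l - 7)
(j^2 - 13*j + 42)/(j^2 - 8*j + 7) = (j - 6)/(j - 1)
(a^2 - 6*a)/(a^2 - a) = (a - 6)/(a - 1)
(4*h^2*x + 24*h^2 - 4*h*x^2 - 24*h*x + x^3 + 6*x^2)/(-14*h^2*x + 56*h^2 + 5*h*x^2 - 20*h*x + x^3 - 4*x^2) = (-2*h*x - 12*h + x^2 + 6*x)/(7*h*x - 28*h + x^2 - 4*x)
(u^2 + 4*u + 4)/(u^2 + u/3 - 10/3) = 3*(u + 2)/(3*u - 5)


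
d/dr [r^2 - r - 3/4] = 2*r - 1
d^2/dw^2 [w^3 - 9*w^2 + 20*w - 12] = 6*w - 18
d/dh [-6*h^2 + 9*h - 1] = 9 - 12*h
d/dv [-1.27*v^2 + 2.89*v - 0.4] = 2.89 - 2.54*v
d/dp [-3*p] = -3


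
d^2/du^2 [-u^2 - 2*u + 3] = -2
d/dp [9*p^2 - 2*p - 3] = 18*p - 2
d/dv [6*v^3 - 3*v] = 18*v^2 - 3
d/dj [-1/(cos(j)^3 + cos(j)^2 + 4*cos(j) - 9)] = (3*sin(j)^2 - 2*cos(j) - 7)*sin(j)/(cos(j)^3 + cos(j)^2 + 4*cos(j) - 9)^2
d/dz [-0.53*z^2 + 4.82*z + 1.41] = 4.82 - 1.06*z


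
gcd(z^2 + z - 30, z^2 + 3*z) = 1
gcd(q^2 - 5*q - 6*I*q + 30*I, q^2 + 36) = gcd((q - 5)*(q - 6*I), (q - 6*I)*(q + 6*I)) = q - 6*I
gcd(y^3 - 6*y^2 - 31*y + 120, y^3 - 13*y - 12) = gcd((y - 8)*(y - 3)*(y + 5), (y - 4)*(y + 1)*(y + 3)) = 1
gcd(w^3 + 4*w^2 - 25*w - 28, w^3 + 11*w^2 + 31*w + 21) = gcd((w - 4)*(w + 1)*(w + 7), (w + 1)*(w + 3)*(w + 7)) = w^2 + 8*w + 7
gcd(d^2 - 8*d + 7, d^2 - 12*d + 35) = d - 7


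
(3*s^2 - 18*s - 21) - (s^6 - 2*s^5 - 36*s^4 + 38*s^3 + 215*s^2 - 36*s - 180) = -s^6 + 2*s^5 + 36*s^4 - 38*s^3 - 212*s^2 + 18*s + 159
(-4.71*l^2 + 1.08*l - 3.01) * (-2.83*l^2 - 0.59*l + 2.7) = 13.3293*l^4 - 0.277500000000001*l^3 - 4.8359*l^2 + 4.6919*l - 8.127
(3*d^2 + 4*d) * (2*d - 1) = 6*d^3 + 5*d^2 - 4*d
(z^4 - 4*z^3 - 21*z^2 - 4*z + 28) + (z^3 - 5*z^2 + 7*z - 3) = z^4 - 3*z^3 - 26*z^2 + 3*z + 25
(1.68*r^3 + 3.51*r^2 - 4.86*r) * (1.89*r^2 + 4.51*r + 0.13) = 3.1752*r^5 + 14.2107*r^4 + 6.8631*r^3 - 21.4623*r^2 - 0.6318*r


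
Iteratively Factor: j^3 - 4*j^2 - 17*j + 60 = (j - 5)*(j^2 + j - 12) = (j - 5)*(j - 3)*(j + 4)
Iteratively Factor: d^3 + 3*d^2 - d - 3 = (d + 3)*(d^2 - 1) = (d - 1)*(d + 3)*(d + 1)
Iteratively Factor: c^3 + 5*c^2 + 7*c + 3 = (c + 1)*(c^2 + 4*c + 3) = (c + 1)^2*(c + 3)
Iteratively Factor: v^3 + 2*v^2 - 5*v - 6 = (v + 1)*(v^2 + v - 6) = (v - 2)*(v + 1)*(v + 3)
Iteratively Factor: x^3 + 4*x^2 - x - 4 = (x - 1)*(x^2 + 5*x + 4) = (x - 1)*(x + 1)*(x + 4)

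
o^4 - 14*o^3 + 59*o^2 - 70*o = o*(o - 7)*(o - 5)*(o - 2)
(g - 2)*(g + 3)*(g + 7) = g^3 + 8*g^2 + g - 42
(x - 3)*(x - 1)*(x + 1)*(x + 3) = x^4 - 10*x^2 + 9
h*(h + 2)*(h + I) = h^3 + 2*h^2 + I*h^2 + 2*I*h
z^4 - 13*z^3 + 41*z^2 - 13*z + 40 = (z - 8)*(z - 5)*(z - I)*(z + I)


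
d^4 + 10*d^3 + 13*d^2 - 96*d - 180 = (d - 3)*(d + 2)*(d + 5)*(d + 6)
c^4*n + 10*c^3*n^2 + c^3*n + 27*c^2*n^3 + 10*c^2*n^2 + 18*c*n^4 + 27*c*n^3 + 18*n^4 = (c + n)*(c + 3*n)*(c + 6*n)*(c*n + n)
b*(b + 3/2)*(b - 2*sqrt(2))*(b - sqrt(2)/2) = b^4 - 5*sqrt(2)*b^3/2 + 3*b^3/2 - 15*sqrt(2)*b^2/4 + 2*b^2 + 3*b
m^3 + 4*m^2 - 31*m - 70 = (m - 5)*(m + 2)*(m + 7)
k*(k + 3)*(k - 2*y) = k^3 - 2*k^2*y + 3*k^2 - 6*k*y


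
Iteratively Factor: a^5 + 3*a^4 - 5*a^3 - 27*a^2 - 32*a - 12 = (a + 1)*(a^4 + 2*a^3 - 7*a^2 - 20*a - 12) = (a - 3)*(a + 1)*(a^3 + 5*a^2 + 8*a + 4) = (a - 3)*(a + 1)*(a + 2)*(a^2 + 3*a + 2) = (a - 3)*(a + 1)^2*(a + 2)*(a + 2)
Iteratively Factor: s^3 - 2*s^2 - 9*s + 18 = (s + 3)*(s^2 - 5*s + 6) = (s - 2)*(s + 3)*(s - 3)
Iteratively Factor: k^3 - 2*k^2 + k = (k - 1)*(k^2 - k) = k*(k - 1)*(k - 1)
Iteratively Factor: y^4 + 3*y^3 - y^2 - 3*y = (y + 1)*(y^3 + 2*y^2 - 3*y) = (y - 1)*(y + 1)*(y^2 + 3*y) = (y - 1)*(y + 1)*(y + 3)*(y)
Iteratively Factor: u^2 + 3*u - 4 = (u - 1)*(u + 4)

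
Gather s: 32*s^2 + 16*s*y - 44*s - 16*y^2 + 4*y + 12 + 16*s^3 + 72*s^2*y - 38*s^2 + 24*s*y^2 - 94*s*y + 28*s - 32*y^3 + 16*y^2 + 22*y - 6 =16*s^3 + s^2*(72*y - 6) + s*(24*y^2 - 78*y - 16) - 32*y^3 + 26*y + 6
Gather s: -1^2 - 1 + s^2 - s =s^2 - s - 2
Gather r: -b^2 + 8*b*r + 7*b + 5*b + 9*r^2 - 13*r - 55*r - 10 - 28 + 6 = -b^2 + 12*b + 9*r^2 + r*(8*b - 68) - 32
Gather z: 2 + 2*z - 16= 2*z - 14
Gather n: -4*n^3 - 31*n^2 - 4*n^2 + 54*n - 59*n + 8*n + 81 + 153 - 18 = -4*n^3 - 35*n^2 + 3*n + 216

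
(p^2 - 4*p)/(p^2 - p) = (p - 4)/(p - 1)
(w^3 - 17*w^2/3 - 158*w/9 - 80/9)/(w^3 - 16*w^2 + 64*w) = (9*w^2 + 21*w + 10)/(9*w*(w - 8))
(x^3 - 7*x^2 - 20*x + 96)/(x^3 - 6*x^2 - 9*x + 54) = (x^2 - 4*x - 32)/(x^2 - 3*x - 18)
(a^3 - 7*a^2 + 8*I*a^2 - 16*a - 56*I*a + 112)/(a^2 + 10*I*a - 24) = (a^2 + a*(-7 + 4*I) - 28*I)/(a + 6*I)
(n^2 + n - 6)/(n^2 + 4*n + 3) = (n - 2)/(n + 1)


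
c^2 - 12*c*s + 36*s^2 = (c - 6*s)^2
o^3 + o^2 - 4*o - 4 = (o - 2)*(o + 1)*(o + 2)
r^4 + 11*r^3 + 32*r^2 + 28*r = r*(r + 2)^2*(r + 7)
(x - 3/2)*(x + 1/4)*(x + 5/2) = x^3 + 5*x^2/4 - 7*x/2 - 15/16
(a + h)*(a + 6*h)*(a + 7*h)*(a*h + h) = a^4*h + 14*a^3*h^2 + a^3*h + 55*a^2*h^3 + 14*a^2*h^2 + 42*a*h^4 + 55*a*h^3 + 42*h^4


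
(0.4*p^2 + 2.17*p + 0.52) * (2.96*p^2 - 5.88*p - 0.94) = 1.184*p^4 + 4.0712*p^3 - 11.5964*p^2 - 5.0974*p - 0.4888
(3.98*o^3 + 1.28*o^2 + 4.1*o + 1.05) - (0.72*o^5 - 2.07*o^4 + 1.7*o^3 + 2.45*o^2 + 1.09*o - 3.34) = -0.72*o^5 + 2.07*o^4 + 2.28*o^3 - 1.17*o^2 + 3.01*o + 4.39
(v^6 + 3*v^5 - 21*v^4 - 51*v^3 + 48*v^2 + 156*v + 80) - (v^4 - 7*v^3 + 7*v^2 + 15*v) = v^6 + 3*v^5 - 22*v^4 - 44*v^3 + 41*v^2 + 141*v + 80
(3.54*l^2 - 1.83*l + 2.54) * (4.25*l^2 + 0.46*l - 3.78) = 15.045*l^4 - 6.1491*l^3 - 3.428*l^2 + 8.0858*l - 9.6012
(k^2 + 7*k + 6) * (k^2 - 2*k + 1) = k^4 + 5*k^3 - 7*k^2 - 5*k + 6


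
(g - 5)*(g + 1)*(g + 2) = g^3 - 2*g^2 - 13*g - 10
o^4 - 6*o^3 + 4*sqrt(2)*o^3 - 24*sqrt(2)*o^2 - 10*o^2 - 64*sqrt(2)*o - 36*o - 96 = (o - 8)*(o + 2)*(o + sqrt(2))*(o + 3*sqrt(2))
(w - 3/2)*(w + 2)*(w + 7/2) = w^3 + 4*w^2 - 5*w/4 - 21/2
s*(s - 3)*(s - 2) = s^3 - 5*s^2 + 6*s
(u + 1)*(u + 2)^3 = u^4 + 7*u^3 + 18*u^2 + 20*u + 8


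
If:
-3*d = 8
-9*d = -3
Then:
No Solution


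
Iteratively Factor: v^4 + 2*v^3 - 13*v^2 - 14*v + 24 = (v + 4)*(v^3 - 2*v^2 - 5*v + 6) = (v + 2)*(v + 4)*(v^2 - 4*v + 3) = (v - 3)*(v + 2)*(v + 4)*(v - 1)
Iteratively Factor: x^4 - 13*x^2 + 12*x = (x - 1)*(x^3 + x^2 - 12*x) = x*(x - 1)*(x^2 + x - 12) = x*(x - 1)*(x + 4)*(x - 3)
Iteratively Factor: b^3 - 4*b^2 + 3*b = (b - 3)*(b^2 - b) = b*(b - 3)*(b - 1)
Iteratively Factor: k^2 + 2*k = (k + 2)*(k)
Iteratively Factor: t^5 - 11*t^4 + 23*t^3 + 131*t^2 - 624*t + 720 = (t - 5)*(t^4 - 6*t^3 - 7*t^2 + 96*t - 144) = (t - 5)*(t + 4)*(t^3 - 10*t^2 + 33*t - 36) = (t - 5)*(t - 4)*(t + 4)*(t^2 - 6*t + 9) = (t - 5)*(t - 4)*(t - 3)*(t + 4)*(t - 3)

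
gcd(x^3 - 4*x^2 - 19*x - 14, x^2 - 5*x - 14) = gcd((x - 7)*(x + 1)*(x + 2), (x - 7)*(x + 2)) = x^2 - 5*x - 14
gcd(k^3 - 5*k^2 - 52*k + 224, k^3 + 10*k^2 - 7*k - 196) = k^2 + 3*k - 28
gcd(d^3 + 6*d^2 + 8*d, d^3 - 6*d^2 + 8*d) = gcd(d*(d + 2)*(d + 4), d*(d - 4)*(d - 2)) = d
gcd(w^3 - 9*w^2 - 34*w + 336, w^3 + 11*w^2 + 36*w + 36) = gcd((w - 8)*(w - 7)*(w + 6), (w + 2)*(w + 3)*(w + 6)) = w + 6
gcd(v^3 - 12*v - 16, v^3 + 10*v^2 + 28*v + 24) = v^2 + 4*v + 4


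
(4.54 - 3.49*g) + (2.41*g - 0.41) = 4.13 - 1.08*g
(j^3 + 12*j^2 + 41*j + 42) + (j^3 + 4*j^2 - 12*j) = 2*j^3 + 16*j^2 + 29*j + 42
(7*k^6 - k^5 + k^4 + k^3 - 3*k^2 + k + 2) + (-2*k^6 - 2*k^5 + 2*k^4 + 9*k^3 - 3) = 5*k^6 - 3*k^5 + 3*k^4 + 10*k^3 - 3*k^2 + k - 1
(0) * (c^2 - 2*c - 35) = 0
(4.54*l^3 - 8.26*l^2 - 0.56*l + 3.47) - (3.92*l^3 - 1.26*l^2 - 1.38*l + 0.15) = 0.62*l^3 - 7.0*l^2 + 0.82*l + 3.32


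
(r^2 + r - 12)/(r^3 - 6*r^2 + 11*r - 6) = (r + 4)/(r^2 - 3*r + 2)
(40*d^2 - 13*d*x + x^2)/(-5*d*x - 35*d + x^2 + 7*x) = (-8*d + x)/(x + 7)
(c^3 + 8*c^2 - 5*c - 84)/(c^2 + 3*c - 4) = (c^2 + 4*c - 21)/(c - 1)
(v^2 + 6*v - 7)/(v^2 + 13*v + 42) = (v - 1)/(v + 6)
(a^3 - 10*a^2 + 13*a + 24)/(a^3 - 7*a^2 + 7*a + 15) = (a - 8)/(a - 5)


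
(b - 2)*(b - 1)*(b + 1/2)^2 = b^4 - 2*b^3 - 3*b^2/4 + 5*b/4 + 1/2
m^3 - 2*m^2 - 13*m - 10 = (m - 5)*(m + 1)*(m + 2)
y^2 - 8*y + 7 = (y - 7)*(y - 1)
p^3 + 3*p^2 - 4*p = p*(p - 1)*(p + 4)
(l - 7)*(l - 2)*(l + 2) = l^3 - 7*l^2 - 4*l + 28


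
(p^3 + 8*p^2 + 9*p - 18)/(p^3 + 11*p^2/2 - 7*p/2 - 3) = 2*(p + 3)/(2*p + 1)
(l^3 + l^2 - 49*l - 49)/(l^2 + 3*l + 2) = (l^2 - 49)/(l + 2)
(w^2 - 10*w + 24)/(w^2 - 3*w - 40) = (-w^2 + 10*w - 24)/(-w^2 + 3*w + 40)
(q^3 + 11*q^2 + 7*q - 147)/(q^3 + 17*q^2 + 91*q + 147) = (q - 3)/(q + 3)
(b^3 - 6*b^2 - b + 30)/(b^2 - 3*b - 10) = b - 3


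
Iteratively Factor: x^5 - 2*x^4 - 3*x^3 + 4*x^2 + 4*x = (x)*(x^4 - 2*x^3 - 3*x^2 + 4*x + 4) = x*(x - 2)*(x^3 - 3*x - 2) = x*(x - 2)^2*(x^2 + 2*x + 1) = x*(x - 2)^2*(x + 1)*(x + 1)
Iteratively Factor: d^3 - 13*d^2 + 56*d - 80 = (d - 5)*(d^2 - 8*d + 16) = (d - 5)*(d - 4)*(d - 4)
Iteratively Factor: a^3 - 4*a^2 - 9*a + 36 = (a + 3)*(a^2 - 7*a + 12) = (a - 3)*(a + 3)*(a - 4)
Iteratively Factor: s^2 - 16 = (s + 4)*(s - 4)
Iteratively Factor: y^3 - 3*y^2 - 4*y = (y)*(y^2 - 3*y - 4) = y*(y + 1)*(y - 4)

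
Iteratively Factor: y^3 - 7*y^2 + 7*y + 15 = (y - 3)*(y^2 - 4*y - 5) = (y - 3)*(y + 1)*(y - 5)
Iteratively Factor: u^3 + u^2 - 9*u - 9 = (u + 1)*(u^2 - 9) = (u + 1)*(u + 3)*(u - 3)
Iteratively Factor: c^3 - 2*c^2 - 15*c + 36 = (c - 3)*(c^2 + c - 12) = (c - 3)^2*(c + 4)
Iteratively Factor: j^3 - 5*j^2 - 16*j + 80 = (j + 4)*(j^2 - 9*j + 20) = (j - 4)*(j + 4)*(j - 5)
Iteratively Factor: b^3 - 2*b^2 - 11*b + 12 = (b + 3)*(b^2 - 5*b + 4) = (b - 1)*(b + 3)*(b - 4)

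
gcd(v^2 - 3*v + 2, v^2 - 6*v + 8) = v - 2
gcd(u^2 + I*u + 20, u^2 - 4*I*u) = u - 4*I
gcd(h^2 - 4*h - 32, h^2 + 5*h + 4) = h + 4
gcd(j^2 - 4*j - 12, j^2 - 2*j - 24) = j - 6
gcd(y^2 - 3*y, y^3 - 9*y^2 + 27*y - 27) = y - 3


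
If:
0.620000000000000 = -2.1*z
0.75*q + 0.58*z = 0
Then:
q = 0.23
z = -0.30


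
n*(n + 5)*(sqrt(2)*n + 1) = sqrt(2)*n^3 + n^2 + 5*sqrt(2)*n^2 + 5*n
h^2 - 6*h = h*(h - 6)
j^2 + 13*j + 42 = (j + 6)*(j + 7)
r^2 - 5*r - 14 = (r - 7)*(r + 2)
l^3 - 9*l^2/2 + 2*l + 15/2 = (l - 3)*(l - 5/2)*(l + 1)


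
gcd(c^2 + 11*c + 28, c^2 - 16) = c + 4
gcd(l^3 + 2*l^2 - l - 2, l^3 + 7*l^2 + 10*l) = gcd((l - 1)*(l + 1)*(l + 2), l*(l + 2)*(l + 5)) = l + 2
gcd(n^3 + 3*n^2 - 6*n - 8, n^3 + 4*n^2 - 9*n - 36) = n + 4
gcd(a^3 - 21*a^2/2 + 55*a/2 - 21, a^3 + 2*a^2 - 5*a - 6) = a - 2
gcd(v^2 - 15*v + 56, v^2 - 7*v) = v - 7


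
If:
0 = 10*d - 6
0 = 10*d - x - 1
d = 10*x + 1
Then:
No Solution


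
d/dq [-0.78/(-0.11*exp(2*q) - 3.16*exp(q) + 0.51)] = (-0.1716*exp(q) - 2.4648)*exp(q)/(0.11*exp(2*q) + 3.16*exp(q) - 0.51)^2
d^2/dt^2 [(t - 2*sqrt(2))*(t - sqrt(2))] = 2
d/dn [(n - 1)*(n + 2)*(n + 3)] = 3*n^2 + 8*n + 1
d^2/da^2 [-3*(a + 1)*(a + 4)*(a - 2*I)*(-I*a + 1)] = 36*I*a^2 + a*(18 + 90*I) + 30 + 36*I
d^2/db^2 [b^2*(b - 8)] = 6*b - 16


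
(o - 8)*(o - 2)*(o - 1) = o^3 - 11*o^2 + 26*o - 16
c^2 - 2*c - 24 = (c - 6)*(c + 4)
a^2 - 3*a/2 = a*(a - 3/2)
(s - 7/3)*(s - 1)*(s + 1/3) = s^3 - 3*s^2 + 11*s/9 + 7/9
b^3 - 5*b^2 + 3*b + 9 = (b - 3)^2*(b + 1)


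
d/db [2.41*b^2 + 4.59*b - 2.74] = 4.82*b + 4.59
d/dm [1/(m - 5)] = -1/(m - 5)^2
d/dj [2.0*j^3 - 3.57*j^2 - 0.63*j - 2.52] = 6.0*j^2 - 7.14*j - 0.63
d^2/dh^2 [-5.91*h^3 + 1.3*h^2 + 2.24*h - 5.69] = 2.6 - 35.46*h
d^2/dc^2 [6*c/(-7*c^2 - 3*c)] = -588/(343*c^3 + 441*c^2 + 189*c + 27)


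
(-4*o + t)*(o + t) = -4*o^2 - 3*o*t + t^2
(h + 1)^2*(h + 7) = h^3 + 9*h^2 + 15*h + 7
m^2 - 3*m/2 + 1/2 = (m - 1)*(m - 1/2)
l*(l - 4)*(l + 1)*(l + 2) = l^4 - l^3 - 10*l^2 - 8*l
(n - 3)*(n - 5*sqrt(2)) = n^2 - 5*sqrt(2)*n - 3*n + 15*sqrt(2)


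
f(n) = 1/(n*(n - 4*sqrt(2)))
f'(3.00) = -0.00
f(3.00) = -0.13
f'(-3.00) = 0.02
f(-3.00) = 0.04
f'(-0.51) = 0.68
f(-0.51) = 0.32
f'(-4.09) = 0.01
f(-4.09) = 0.03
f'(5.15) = -0.68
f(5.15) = -0.38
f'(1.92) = 0.04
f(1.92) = -0.14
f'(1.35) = 0.09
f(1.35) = -0.17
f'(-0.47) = 0.80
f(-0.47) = 0.35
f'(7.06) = -0.09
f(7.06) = 0.10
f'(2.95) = 0.00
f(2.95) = -0.13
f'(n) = -1/(n*(n - 4*sqrt(2))^2) - 1/(n^2*(n - 4*sqrt(2)))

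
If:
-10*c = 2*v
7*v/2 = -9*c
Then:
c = 0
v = 0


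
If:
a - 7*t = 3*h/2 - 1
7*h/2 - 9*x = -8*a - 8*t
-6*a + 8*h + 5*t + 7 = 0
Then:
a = 873*x/1019 + 82/1019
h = 666*x/1019 - 1072/1019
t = 387/1019 - 18*x/1019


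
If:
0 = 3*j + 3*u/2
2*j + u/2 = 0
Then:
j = 0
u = 0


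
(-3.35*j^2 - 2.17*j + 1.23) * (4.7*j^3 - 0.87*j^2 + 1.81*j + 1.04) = -15.745*j^5 - 7.2845*j^4 + 1.6054*j^3 - 8.4818*j^2 - 0.0305*j + 1.2792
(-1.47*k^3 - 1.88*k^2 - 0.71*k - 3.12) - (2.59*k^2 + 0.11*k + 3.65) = -1.47*k^3 - 4.47*k^2 - 0.82*k - 6.77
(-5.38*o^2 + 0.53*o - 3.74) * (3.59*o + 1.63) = -19.3142*o^3 - 6.8667*o^2 - 12.5627*o - 6.0962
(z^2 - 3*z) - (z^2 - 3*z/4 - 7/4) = 7/4 - 9*z/4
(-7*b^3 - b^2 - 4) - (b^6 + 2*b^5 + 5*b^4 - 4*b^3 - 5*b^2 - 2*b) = -b^6 - 2*b^5 - 5*b^4 - 3*b^3 + 4*b^2 + 2*b - 4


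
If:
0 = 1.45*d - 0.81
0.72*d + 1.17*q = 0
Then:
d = 0.56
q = -0.34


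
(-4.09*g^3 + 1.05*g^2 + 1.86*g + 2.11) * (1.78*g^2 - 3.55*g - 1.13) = -7.2802*g^5 + 16.3885*g^4 + 4.205*g^3 - 4.0337*g^2 - 9.5923*g - 2.3843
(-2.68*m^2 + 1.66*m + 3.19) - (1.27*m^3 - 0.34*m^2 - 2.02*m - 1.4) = -1.27*m^3 - 2.34*m^2 + 3.68*m + 4.59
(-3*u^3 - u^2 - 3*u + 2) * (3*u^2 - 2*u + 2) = -9*u^5 + 3*u^4 - 13*u^3 + 10*u^2 - 10*u + 4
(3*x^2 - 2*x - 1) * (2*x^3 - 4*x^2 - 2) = 6*x^5 - 16*x^4 + 6*x^3 - 2*x^2 + 4*x + 2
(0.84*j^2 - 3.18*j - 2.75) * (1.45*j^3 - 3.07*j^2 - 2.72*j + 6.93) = 1.218*j^5 - 7.1898*j^4 + 3.4903*j^3 + 22.9133*j^2 - 14.5574*j - 19.0575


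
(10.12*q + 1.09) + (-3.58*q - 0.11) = 6.54*q + 0.98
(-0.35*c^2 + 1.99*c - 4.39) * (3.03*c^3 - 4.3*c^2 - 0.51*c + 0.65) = -1.0605*c^5 + 7.5347*c^4 - 21.6802*c^3 + 17.6346*c^2 + 3.5324*c - 2.8535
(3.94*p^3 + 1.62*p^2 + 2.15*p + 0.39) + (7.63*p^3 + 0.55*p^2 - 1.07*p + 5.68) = 11.57*p^3 + 2.17*p^2 + 1.08*p + 6.07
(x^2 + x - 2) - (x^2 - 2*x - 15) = 3*x + 13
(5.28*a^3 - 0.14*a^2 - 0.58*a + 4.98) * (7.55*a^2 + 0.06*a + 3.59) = 39.864*a^5 - 0.7402*a^4 + 14.5678*a^3 + 37.0616*a^2 - 1.7834*a + 17.8782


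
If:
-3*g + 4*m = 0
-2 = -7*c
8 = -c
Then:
No Solution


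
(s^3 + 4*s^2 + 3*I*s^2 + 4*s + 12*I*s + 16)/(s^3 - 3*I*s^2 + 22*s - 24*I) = (s + 4)/(s - 6*I)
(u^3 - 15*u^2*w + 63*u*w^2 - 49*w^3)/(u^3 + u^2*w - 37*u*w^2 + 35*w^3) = (u^2 - 14*u*w + 49*w^2)/(u^2 + 2*u*w - 35*w^2)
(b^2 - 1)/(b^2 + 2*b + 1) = (b - 1)/(b + 1)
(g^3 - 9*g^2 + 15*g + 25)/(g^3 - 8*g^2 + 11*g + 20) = (g - 5)/(g - 4)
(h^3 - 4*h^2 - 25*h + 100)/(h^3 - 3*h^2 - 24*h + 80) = (h - 5)/(h - 4)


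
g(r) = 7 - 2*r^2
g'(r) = -4*r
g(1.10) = 4.58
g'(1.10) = -4.40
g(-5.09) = -44.82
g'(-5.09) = 20.36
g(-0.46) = 6.58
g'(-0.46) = 1.84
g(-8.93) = -152.49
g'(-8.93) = 35.72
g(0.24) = 6.88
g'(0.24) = -0.96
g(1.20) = 4.12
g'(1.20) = -4.80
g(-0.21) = 6.91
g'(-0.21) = 0.84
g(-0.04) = 7.00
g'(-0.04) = 0.16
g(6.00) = -65.00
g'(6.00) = -24.00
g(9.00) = -155.00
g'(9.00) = -36.00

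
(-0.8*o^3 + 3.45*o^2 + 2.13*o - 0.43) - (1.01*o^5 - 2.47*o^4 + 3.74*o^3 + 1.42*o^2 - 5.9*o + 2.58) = -1.01*o^5 + 2.47*o^4 - 4.54*o^3 + 2.03*o^2 + 8.03*o - 3.01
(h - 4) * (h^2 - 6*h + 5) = h^3 - 10*h^2 + 29*h - 20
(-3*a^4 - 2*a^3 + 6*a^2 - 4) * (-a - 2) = 3*a^5 + 8*a^4 - 2*a^3 - 12*a^2 + 4*a + 8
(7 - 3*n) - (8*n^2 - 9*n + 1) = -8*n^2 + 6*n + 6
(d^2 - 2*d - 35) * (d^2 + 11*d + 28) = d^4 + 9*d^3 - 29*d^2 - 441*d - 980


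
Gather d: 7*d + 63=7*d + 63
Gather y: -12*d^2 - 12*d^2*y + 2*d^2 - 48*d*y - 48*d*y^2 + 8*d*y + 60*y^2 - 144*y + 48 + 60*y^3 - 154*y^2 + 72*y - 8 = -10*d^2 + 60*y^3 + y^2*(-48*d - 94) + y*(-12*d^2 - 40*d - 72) + 40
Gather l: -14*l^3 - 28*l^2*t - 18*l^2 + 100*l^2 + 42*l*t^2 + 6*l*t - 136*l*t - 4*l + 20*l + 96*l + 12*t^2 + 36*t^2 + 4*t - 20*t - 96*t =-14*l^3 + l^2*(82 - 28*t) + l*(42*t^2 - 130*t + 112) + 48*t^2 - 112*t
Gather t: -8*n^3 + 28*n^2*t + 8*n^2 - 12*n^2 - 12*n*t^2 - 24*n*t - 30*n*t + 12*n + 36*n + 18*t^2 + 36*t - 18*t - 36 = -8*n^3 - 4*n^2 + 48*n + t^2*(18 - 12*n) + t*(28*n^2 - 54*n + 18) - 36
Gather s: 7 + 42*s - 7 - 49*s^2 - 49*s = -49*s^2 - 7*s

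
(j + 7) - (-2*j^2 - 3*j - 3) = 2*j^2 + 4*j + 10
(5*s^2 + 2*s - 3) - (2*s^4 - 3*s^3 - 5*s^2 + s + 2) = -2*s^4 + 3*s^3 + 10*s^2 + s - 5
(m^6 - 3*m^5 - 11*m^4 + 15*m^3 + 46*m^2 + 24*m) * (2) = 2*m^6 - 6*m^5 - 22*m^4 + 30*m^3 + 92*m^2 + 48*m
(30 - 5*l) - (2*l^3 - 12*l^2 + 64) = -2*l^3 + 12*l^2 - 5*l - 34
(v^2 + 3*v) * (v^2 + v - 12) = v^4 + 4*v^3 - 9*v^2 - 36*v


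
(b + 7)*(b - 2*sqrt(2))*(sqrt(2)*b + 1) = sqrt(2)*b^3 - 3*b^2 + 7*sqrt(2)*b^2 - 21*b - 2*sqrt(2)*b - 14*sqrt(2)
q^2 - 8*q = q*(q - 8)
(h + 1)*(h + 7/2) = h^2 + 9*h/2 + 7/2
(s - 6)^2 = s^2 - 12*s + 36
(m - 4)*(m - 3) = m^2 - 7*m + 12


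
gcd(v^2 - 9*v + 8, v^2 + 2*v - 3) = v - 1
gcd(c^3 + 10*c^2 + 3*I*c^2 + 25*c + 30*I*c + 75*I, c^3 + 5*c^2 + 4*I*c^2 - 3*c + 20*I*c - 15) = c^2 + c*(5 + 3*I) + 15*I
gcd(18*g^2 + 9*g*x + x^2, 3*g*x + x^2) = 3*g + x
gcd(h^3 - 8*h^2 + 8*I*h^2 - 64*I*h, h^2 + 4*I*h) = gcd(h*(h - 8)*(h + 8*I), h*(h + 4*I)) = h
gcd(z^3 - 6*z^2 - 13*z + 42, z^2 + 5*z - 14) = z - 2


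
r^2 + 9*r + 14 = (r + 2)*(r + 7)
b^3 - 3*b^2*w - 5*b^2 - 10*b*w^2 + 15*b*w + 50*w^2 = (b - 5)*(b - 5*w)*(b + 2*w)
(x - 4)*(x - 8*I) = x^2 - 4*x - 8*I*x + 32*I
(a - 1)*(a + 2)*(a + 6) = a^3 + 7*a^2 + 4*a - 12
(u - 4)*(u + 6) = u^2 + 2*u - 24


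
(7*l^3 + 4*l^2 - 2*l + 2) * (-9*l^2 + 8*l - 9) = -63*l^5 + 20*l^4 - 13*l^3 - 70*l^2 + 34*l - 18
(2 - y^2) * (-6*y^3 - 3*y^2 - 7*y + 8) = 6*y^5 + 3*y^4 - 5*y^3 - 14*y^2 - 14*y + 16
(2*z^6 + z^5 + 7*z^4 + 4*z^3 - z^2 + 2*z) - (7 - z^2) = 2*z^6 + z^5 + 7*z^4 + 4*z^3 + 2*z - 7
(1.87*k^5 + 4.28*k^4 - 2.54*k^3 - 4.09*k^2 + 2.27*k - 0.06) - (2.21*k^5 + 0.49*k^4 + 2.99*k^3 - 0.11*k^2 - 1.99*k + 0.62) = -0.34*k^5 + 3.79*k^4 - 5.53*k^3 - 3.98*k^2 + 4.26*k - 0.68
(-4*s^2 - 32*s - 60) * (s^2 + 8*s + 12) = -4*s^4 - 64*s^3 - 364*s^2 - 864*s - 720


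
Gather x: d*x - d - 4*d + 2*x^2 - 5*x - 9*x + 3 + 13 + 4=-5*d + 2*x^2 + x*(d - 14) + 20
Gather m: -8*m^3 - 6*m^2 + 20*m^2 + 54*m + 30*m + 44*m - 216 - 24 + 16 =-8*m^3 + 14*m^2 + 128*m - 224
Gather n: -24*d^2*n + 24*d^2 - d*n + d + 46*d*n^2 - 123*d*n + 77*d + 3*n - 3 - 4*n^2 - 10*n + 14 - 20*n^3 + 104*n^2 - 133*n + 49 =24*d^2 + 78*d - 20*n^3 + n^2*(46*d + 100) + n*(-24*d^2 - 124*d - 140) + 60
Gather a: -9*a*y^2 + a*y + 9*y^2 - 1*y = a*(-9*y^2 + y) + 9*y^2 - y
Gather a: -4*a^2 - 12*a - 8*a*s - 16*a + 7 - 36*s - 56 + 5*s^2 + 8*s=-4*a^2 + a*(-8*s - 28) + 5*s^2 - 28*s - 49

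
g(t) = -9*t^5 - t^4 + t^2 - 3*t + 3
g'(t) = -45*t^4 - 4*t^3 + 2*t - 3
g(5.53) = -47462.68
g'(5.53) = -42752.00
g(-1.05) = 17.52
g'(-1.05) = -55.17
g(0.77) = -1.50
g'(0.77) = -19.11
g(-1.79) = 166.70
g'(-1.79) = -445.62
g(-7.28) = 181303.58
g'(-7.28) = -124871.61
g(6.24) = -86639.16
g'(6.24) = -69188.55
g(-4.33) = 13382.00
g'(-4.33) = -15505.39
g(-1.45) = 62.72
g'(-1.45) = -192.63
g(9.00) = -537945.00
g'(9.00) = -298146.00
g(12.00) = -2260113.00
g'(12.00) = -940011.00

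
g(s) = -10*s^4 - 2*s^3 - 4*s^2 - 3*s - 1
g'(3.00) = -1161.00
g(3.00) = -910.00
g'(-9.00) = 28743.00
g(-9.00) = -64450.00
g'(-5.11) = 5218.52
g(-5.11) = -6641.67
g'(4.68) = -4271.98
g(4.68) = -5104.81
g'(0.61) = -19.19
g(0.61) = -6.16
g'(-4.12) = 2725.49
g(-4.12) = -2797.97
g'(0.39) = -9.41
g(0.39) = -3.13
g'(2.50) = -685.50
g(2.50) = -455.38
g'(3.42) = -1700.61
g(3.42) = -1506.11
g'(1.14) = -79.18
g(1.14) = -29.47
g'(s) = -40*s^3 - 6*s^2 - 8*s - 3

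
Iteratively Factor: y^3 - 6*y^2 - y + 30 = (y - 3)*(y^2 - 3*y - 10) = (y - 5)*(y - 3)*(y + 2)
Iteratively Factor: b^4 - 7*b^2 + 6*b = (b + 3)*(b^3 - 3*b^2 + 2*b) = (b - 2)*(b + 3)*(b^2 - b) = (b - 2)*(b - 1)*(b + 3)*(b)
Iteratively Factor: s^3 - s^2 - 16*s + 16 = (s - 1)*(s^2 - 16) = (s - 1)*(s + 4)*(s - 4)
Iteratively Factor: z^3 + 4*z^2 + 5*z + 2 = (z + 2)*(z^2 + 2*z + 1) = (z + 1)*(z + 2)*(z + 1)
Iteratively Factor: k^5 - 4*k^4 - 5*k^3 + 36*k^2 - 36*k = (k - 2)*(k^4 - 2*k^3 - 9*k^2 + 18*k) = (k - 2)^2*(k^3 - 9*k) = (k - 2)^2*(k + 3)*(k^2 - 3*k) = k*(k - 2)^2*(k + 3)*(k - 3)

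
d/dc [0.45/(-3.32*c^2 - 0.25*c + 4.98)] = (2.988*c + 0.1125)/(3.32*c^2 + 0.25*c - 4.98)^2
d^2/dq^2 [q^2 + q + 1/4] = 2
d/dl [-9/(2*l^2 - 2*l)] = 9*(2*l - 1)/(2*l^2*(l - 1)^2)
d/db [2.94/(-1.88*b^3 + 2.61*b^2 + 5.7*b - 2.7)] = (16.5816*b^2 - 15.3468*b - 16.758)/(1.88*b^3 - 2.61*b^2 - 5.7*b + 2.7)^2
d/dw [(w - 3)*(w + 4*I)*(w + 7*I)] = 3*w^2 + w*(-6 + 22*I) - 28 - 33*I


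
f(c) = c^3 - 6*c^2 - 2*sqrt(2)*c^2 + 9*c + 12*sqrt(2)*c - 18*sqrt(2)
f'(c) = 3*c^2 - 12*c - 4*sqrt(2)*c + 9 + 12*sqrt(2)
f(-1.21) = -71.58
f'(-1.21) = 51.73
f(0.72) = -10.96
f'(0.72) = 14.81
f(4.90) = 7.48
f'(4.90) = 11.48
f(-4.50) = -412.22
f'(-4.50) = 166.18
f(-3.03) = -213.02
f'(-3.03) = 107.01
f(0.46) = -15.28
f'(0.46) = 18.48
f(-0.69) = -47.91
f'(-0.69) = 39.58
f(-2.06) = -125.16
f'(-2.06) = 75.07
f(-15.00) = -5776.41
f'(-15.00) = 965.82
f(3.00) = 0.00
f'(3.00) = 0.00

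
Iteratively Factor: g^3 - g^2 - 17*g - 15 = (g + 3)*(g^2 - 4*g - 5) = (g - 5)*(g + 3)*(g + 1)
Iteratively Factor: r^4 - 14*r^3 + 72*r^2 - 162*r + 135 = (r - 3)*(r^3 - 11*r^2 + 39*r - 45) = (r - 3)^2*(r^2 - 8*r + 15) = (r - 5)*(r - 3)^2*(r - 3)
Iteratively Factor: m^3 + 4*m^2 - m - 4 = (m + 4)*(m^2 - 1) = (m - 1)*(m + 4)*(m + 1)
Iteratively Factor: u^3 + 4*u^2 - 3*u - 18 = (u + 3)*(u^2 + u - 6) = (u - 2)*(u + 3)*(u + 3)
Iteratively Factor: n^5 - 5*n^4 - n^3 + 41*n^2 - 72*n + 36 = (n - 1)*(n^4 - 4*n^3 - 5*n^2 + 36*n - 36) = (n - 1)*(n + 3)*(n^3 - 7*n^2 + 16*n - 12) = (n - 2)*(n - 1)*(n + 3)*(n^2 - 5*n + 6) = (n - 3)*(n - 2)*(n - 1)*(n + 3)*(n - 2)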